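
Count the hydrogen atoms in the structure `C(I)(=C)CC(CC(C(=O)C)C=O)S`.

13

Hydrogens are implicit in SMILES; fill each atom to its normal valence:
  3 × C: 2 H each → 6
  3 × C: 1 H each → 3
  2 × C: no H
  2 × O: no H
  1 × C: 3 H
  1 × I: no H
  1 × S: 1 H
  Total hydrogens = 13.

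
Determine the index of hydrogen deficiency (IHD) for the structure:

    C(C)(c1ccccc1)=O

Molecular formula from the SMILES: C8H8O.
DoU = (2C + 2 + N − H − X)/2 = (2·8 + 2 + 0 − 8 − 0)/2 = 10/2 = 5.
(Structurally: 1 ring(s) + 4 π bond(s) = 5.)

5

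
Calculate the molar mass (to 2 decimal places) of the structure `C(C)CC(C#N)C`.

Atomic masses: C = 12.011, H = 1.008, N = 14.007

97.16

Molecular formula: C6H11N.
M = 6×12.011 + 11×1.008 + 1×14.007 = 97.16 g/mol.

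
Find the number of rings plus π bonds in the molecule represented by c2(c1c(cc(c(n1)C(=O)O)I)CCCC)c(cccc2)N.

Molecular formula from the SMILES: C16H17IN2O2.
DoU = (2C + 2 + N − H − X)/2 = (2·16 + 2 + 2 − 17 − 1)/2 = 18/2 = 9.
(Structurally: 2 ring(s) + 7 π bond(s) = 9.)

9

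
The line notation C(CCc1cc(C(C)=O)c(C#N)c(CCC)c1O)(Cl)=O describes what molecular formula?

Heavy atoms from the SMILES: 15 C, 1 Cl, 1 N, 3 O.
Implicit hydrogens by atom environment:
  5 × C (aromatic): no H
  4 × C: 2 H each → 8
  3 × C: no H
  2 × C: 3 H each → 6
  2 × O: no H
  1 × C (aromatic): 1 H
  1 × Cl: no H
  1 × N: no H
  1 × O: 1 H
  Total hydrogens = 16.
Molecular formula: C15H16ClNO3

C15H16ClNO3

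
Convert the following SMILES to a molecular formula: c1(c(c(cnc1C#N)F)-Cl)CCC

C9H8ClFN2

Heavy atoms from the SMILES: 9 C, 1 Cl, 1 F, 2 N.
Implicit hydrogens by atom environment:
  4 × C (aromatic): no H
  2 × C: 2 H each → 4
  1 × C: 3 H
  1 × C (aromatic): 1 H
  1 × C: no H
  1 × Cl: no H
  1 × F: no H
  1 × N (aromatic): no H
  1 × N: no H
  Total hydrogens = 8.
Molecular formula: C9H8ClFN2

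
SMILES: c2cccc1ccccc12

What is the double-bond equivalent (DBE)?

7

Molecular formula from the SMILES: C10H8.
DoU = (2C + 2 + N − H − X)/2 = (2·10 + 2 + 0 − 8 − 0)/2 = 14/2 = 7.
(Structurally: 2 ring(s) + 5 π bond(s) = 7.)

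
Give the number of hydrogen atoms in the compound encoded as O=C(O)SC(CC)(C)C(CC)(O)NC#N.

Hydrogens are implicit in SMILES; fill each atom to its normal valence:
  4 × C: no H
  3 × C: 3 H each → 9
  2 × C: 2 H each → 4
  2 × O: 1 H each → 2
  1 × N: 1 H
  1 × N: no H
  1 × O: no H
  1 × S: no H
  Total hydrogens = 16.

16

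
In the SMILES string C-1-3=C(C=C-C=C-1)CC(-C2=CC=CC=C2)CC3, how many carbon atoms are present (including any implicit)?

The symbol for carbon appears 16 times in the SMILES.

16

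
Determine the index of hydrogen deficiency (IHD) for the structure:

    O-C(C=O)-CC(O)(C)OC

1

Molecular formula from the SMILES: C6H12O4.
DoU = (2C + 2 + N − H − X)/2 = (2·6 + 2 + 0 − 12 − 0)/2 = 2/2 = 1.
(Structurally: 0 ring(s) + 1 π bond(s) = 1.)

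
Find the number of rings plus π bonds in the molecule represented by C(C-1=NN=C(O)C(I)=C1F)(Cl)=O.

Molecular formula from the SMILES: C5HClFIN2O2.
DoU = (2C + 2 + N − H − X)/2 = (2·5 + 2 + 2 − 1 − 3)/2 = 10/2 = 5.
(Structurally: 1 ring(s) + 4 π bond(s) = 5.)

5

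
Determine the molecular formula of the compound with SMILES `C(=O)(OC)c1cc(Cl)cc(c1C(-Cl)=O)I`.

C9H5Cl2IO3

Heavy atoms from the SMILES: 9 C, 2 Cl, 1 I, 3 O.
Implicit hydrogens by atom environment:
  4 × C (aromatic): no H
  3 × O: no H
  2 × C (aromatic): 1 H each → 2
  2 × C: no H
  2 × Cl: no H
  1 × C: 3 H
  1 × I: no H
  Total hydrogens = 5.
Molecular formula: C9H5Cl2IO3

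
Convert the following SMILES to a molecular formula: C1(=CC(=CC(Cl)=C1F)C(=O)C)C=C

Heavy atoms from the SMILES: 10 C, 1 Cl, 1 F, 1 O.
Implicit hydrogens by atom environment:
  4 × C (aromatic): no H
  2 × C (aromatic): 1 H each → 2
  1 × C: 3 H
  1 × C: 2 H
  1 × C: 1 H
  1 × C: no H
  1 × Cl: no H
  1 × F: no H
  1 × O: no H
  Total hydrogens = 8.
Molecular formula: C10H8ClFO

C10H8ClFO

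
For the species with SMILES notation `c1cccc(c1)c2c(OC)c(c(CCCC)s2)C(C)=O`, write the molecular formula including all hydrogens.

Heavy atoms from the SMILES: 17 C, 2 O, 1 S.
Implicit hydrogens by atom environment:
  5 × C (aromatic): 1 H each → 5
  5 × C (aromatic): no H
  3 × C: 3 H each → 9
  3 × C: 2 H each → 6
  2 × O: no H
  1 × C: no H
  1 × S (aromatic): no H
  Total hydrogens = 20.
Molecular formula: C17H20O2S

C17H20O2S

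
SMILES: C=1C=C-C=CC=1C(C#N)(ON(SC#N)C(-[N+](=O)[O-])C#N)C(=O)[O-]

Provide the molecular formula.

C12H6N5O5S-

Heavy atoms from the SMILES: 12 C, 5 N, 5 O, 1 S.
Implicit hydrogens by atom environment:
  5 × C (aromatic): 1 H each → 5
  5 × C: no H
  4 × N: no H
  3 × O: no H
  2 × O (charge -1): no H
  1 × C: 1 H
  1 × C (aromatic): no H
  1 × N (charge +1): no H
  1 × S: no H
  Total hydrogens = 6.
Net charge -1.
Molecular formula: C12H6N5O5S-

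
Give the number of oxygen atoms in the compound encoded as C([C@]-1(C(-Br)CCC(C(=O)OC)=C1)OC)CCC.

3

The symbol for oxygen appears 3 times in the SMILES.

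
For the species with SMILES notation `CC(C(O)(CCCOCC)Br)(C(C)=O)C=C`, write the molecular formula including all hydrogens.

C12H21BrO3

Heavy atoms from the SMILES: 1 Br, 12 C, 3 O.
Implicit hydrogens by atom environment:
  5 × C: 2 H each → 10
  3 × C: 3 H each → 9
  3 × C: no H
  2 × O: no H
  1 × Br: no H
  1 × C: 1 H
  1 × O: 1 H
  Total hydrogens = 21.
Molecular formula: C12H21BrO3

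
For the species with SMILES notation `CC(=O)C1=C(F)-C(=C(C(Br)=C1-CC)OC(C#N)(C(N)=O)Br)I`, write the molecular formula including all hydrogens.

C13H10Br2FIN2O3

Heavy atoms from the SMILES: 2 Br, 13 C, 1 F, 1 I, 2 N, 3 O.
Implicit hydrogens by atom environment:
  6 × C (aromatic): no H
  4 × C: no H
  3 × O: no H
  2 × Br: no H
  2 × C: 3 H each → 6
  1 × C: 2 H
  1 × F: no H
  1 × I: no H
  1 × N: 2 H
  1 × N: no H
  Total hydrogens = 10.
Molecular formula: C13H10Br2FIN2O3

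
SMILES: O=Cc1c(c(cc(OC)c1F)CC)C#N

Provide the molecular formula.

Heavy atoms from the SMILES: 11 C, 1 F, 1 N, 2 O.
Implicit hydrogens by atom environment:
  5 × C (aromatic): no H
  2 × C: 3 H each → 6
  2 × O: no H
  1 × C: 2 H
  1 × C (aromatic): 1 H
  1 × C: 1 H
  1 × C: no H
  1 × F: no H
  1 × N: no H
  Total hydrogens = 10.
Molecular formula: C11H10FNO2

C11H10FNO2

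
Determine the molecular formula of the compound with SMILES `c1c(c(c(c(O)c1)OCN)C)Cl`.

Heavy atoms from the SMILES: 8 C, 1 Cl, 1 N, 2 O.
Implicit hydrogens by atom environment:
  4 × C (aromatic): no H
  2 × C (aromatic): 1 H each → 2
  1 × C: 3 H
  1 × C: 2 H
  1 × Cl: no H
  1 × N: 2 H
  1 × O: 1 H
  1 × O: no H
  Total hydrogens = 10.
Molecular formula: C8H10ClNO2

C8H10ClNO2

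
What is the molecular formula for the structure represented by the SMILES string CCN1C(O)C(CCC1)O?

C7H15NO2

Heavy atoms from the SMILES: 7 C, 1 N, 2 O.
Implicit hydrogens by atom environment:
  4 × C: 2 H each → 8
  2 × C: 1 H each → 2
  2 × O: 1 H each → 2
  1 × C: 3 H
  1 × N: no H
  Total hydrogens = 15.
Molecular formula: C7H15NO2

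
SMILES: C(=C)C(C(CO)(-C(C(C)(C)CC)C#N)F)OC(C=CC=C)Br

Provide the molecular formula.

Heavy atoms from the SMILES: 1 Br, 17 C, 1 F, 1 N, 2 O.
Implicit hydrogens by atom environment:
  7 × C: 1 H each → 7
  4 × C: 2 H each → 8
  3 × C: 3 H each → 9
  3 × C: no H
  1 × Br: no H
  1 × F: no H
  1 × N: no H
  1 × O: 1 H
  1 × O: no H
  Total hydrogens = 25.
Molecular formula: C17H25BrFNO2

C17H25BrFNO2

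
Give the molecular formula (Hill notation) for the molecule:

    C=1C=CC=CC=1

C6H6

Heavy atoms from the SMILES: 6 C.
Implicit hydrogens by atom environment:
  6 × C (aromatic): 1 H each → 6
  Total hydrogens = 6.
Molecular formula: C6H6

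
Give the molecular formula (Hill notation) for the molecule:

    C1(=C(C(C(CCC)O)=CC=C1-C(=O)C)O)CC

Heavy atoms from the SMILES: 14 C, 3 O.
Implicit hydrogens by atom environment:
  4 × C (aromatic): no H
  3 × C: 3 H each → 9
  3 × C: 2 H each → 6
  2 × C (aromatic): 1 H each → 2
  2 × O: 1 H each → 2
  1 × C: 1 H
  1 × C: no H
  1 × O: no H
  Total hydrogens = 20.
Molecular formula: C14H20O3

C14H20O3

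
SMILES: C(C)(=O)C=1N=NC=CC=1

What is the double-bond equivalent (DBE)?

5

Molecular formula from the SMILES: C6H6N2O.
DoU = (2C + 2 + N − H − X)/2 = (2·6 + 2 + 2 − 6 − 0)/2 = 10/2 = 5.
(Structurally: 1 ring(s) + 4 π bond(s) = 5.)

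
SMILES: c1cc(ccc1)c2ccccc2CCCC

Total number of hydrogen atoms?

Hydrogens are implicit in SMILES; fill each atom to its normal valence:
  9 × C (aromatic): 1 H each → 9
  3 × C: 2 H each → 6
  3 × C (aromatic): no H
  1 × C: 3 H
  Total hydrogens = 18.

18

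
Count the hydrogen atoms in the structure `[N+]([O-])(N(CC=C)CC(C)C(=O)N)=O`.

Hydrogens are implicit in SMILES; fill each atom to its normal valence:
  3 × C: 2 H each → 6
  2 × C: 1 H each → 2
  2 × O: no H
  1 × C: 3 H
  1 × C: no H
  1 × N: 2 H
  1 × N: no H
  1 × N (charge +1): no H
  1 × O (charge -1): no H
  Total hydrogens = 13.

13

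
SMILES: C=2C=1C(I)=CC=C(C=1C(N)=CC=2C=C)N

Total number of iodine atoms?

The symbol for iodine appears 1 time in the SMILES.

1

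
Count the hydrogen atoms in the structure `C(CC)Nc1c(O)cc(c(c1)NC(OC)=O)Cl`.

15

Hydrogens are implicit in SMILES; fill each atom to its normal valence:
  4 × C (aromatic): no H
  2 × C: 3 H each → 6
  2 × C: 2 H each → 4
  2 × C (aromatic): 1 H each → 2
  2 × N: 1 H each → 2
  2 × O: no H
  1 × C: no H
  1 × Cl: no H
  1 × O: 1 H
  Total hydrogens = 15.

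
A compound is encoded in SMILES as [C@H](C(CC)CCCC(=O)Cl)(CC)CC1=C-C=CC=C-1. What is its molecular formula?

C17H25ClO

Heavy atoms from the SMILES: 17 C, 1 Cl, 1 O.
Implicit hydrogens by atom environment:
  6 × C: 2 H each → 12
  5 × C (aromatic): 1 H each → 5
  2 × C: 3 H each → 6
  2 × C: 1 H each → 2
  1 × C: no H
  1 × C (aromatic): no H
  1 × Cl: no H
  1 × O: no H
  Total hydrogens = 25.
Molecular formula: C17H25ClO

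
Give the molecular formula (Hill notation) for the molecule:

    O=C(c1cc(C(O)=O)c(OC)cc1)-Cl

C9H7ClO4

Heavy atoms from the SMILES: 9 C, 1 Cl, 4 O.
Implicit hydrogens by atom environment:
  3 × C (aromatic): 1 H each → 3
  3 × C (aromatic): no H
  3 × O: no H
  2 × C: no H
  1 × C: 3 H
  1 × Cl: no H
  1 × O: 1 H
  Total hydrogens = 7.
Molecular formula: C9H7ClO4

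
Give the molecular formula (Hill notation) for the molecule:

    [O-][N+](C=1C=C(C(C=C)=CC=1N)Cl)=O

C8H7ClN2O2

Heavy atoms from the SMILES: 8 C, 1 Cl, 2 N, 2 O.
Implicit hydrogens by atom environment:
  4 × C (aromatic): no H
  2 × C (aromatic): 1 H each → 2
  1 × C: 2 H
  1 × C: 1 H
  1 × Cl: no H
  1 × N: 2 H
  1 × N (charge +1): no H
  1 × O: no H
  1 × O (charge -1): no H
  Total hydrogens = 7.
Molecular formula: C8H7ClN2O2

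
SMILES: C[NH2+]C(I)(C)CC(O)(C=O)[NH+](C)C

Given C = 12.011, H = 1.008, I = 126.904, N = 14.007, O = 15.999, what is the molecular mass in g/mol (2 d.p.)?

Molecular formula: [C8H19IN2O2]2+.
M = 8×12.011 + 19×1.008 + 1×126.904 + 2×14.007 + 2×15.999 = 302.16 g/mol.

302.16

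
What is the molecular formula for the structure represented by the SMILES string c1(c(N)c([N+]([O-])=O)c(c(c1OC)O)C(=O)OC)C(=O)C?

Heavy atoms from the SMILES: 11 C, 2 N, 7 O.
Implicit hydrogens by atom environment:
  6 × C (aromatic): no H
  5 × O: no H
  3 × C: 3 H each → 9
  2 × C: no H
  1 × N: 2 H
  1 × N (charge +1): no H
  1 × O: 1 H
  1 × O (charge -1): no H
  Total hydrogens = 12.
Molecular formula: C11H12N2O7

C11H12N2O7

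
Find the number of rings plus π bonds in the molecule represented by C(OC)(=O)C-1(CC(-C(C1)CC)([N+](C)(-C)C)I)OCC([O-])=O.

3

Molecular formula from the SMILES: C14H24INO5.
DoU = (2C + 2 + N − H − X)/2 = (2·14 + 2 + 1 − 24 − 1)/2 = 6/2 = 3.
(Structurally: 1 ring(s) + 2 π bond(s) = 3.)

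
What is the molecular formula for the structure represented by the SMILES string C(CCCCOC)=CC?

C8H16O

Heavy atoms from the SMILES: 8 C, 1 O.
Implicit hydrogens by atom environment:
  4 × C: 2 H each → 8
  2 × C: 3 H each → 6
  2 × C: 1 H each → 2
  1 × O: no H
  Total hydrogens = 16.
Molecular formula: C8H16O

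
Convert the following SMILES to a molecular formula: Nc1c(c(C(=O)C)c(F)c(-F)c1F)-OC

C9H8F3NO2

Heavy atoms from the SMILES: 9 C, 3 F, 1 N, 2 O.
Implicit hydrogens by atom environment:
  6 × C (aromatic): no H
  3 × F: no H
  2 × C: 3 H each → 6
  2 × O: no H
  1 × C: no H
  1 × N: 2 H
  Total hydrogens = 8.
Molecular formula: C9H8F3NO2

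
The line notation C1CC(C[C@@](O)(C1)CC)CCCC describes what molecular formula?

C12H24O

Heavy atoms from the SMILES: 12 C, 1 O.
Implicit hydrogens by atom environment:
  8 × C: 2 H each → 16
  2 × C: 3 H each → 6
  1 × C: 1 H
  1 × C: no H
  1 × O: 1 H
  Total hydrogens = 24.
Molecular formula: C12H24O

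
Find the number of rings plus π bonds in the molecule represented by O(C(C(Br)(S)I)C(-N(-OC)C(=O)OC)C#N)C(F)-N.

3

Molecular formula from the SMILES: C8H12BrFIN3O4S.
DoU = (2C + 2 + N − H − X)/2 = (2·8 + 2 + 3 − 12 − 3)/2 = 6/2 = 3.
(Structurally: 0 ring(s) + 3 π bond(s) = 3.)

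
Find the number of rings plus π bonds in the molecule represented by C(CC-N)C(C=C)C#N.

Molecular formula from the SMILES: C7H12N2.
DoU = (2C + 2 + N − H − X)/2 = (2·7 + 2 + 2 − 12 − 0)/2 = 6/2 = 3.
(Structurally: 0 ring(s) + 3 π bond(s) = 3.)

3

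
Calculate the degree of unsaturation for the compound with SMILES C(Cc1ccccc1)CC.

4

Molecular formula from the SMILES: C10H14.
DoU = (2C + 2 + N − H − X)/2 = (2·10 + 2 + 0 − 14 − 0)/2 = 8/2 = 4.
(Structurally: 1 ring(s) + 3 π bond(s) = 4.)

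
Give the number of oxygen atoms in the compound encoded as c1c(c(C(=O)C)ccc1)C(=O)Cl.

The symbol for oxygen appears 2 times in the SMILES.

2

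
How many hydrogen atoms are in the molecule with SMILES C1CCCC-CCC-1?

16

Hydrogens are implicit in SMILES; fill each atom to its normal valence:
  8 × C: 2 H each → 16
  Total hydrogens = 16.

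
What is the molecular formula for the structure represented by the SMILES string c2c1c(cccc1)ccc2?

C10H8

Heavy atoms from the SMILES: 10 C.
Implicit hydrogens by atom environment:
  8 × C (aromatic): 1 H each → 8
  2 × C (aromatic): no H
  Total hydrogens = 8.
Molecular formula: C10H8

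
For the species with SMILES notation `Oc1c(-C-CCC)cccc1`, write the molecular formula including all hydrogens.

Heavy atoms from the SMILES: 10 C, 1 O.
Implicit hydrogens by atom environment:
  4 × C (aromatic): 1 H each → 4
  3 × C: 2 H each → 6
  2 × C (aromatic): no H
  1 × C: 3 H
  1 × O: 1 H
  Total hydrogens = 14.
Molecular formula: C10H14O

C10H14O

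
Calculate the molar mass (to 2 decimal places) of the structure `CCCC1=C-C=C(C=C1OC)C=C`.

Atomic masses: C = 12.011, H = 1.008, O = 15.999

176.26

Molecular formula: C12H16O.
M = 12×12.011 + 16×1.008 + 1×15.999 = 176.26 g/mol.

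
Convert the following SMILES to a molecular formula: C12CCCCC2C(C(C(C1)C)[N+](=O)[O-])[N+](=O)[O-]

Heavy atoms from the SMILES: 11 C, 2 N, 4 O.
Implicit hydrogens by atom environment:
  5 × C: 2 H each → 10
  5 × C: 1 H each → 5
  2 × N (charge +1): no H
  2 × O: no H
  2 × O (charge -1): no H
  1 × C: 3 H
  Total hydrogens = 18.
Molecular formula: C11H18N2O4

C11H18N2O4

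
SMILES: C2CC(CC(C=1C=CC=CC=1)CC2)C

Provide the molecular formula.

Heavy atoms from the SMILES: 14 C.
Implicit hydrogens by atom environment:
  5 × C: 2 H each → 10
  5 × C (aromatic): 1 H each → 5
  2 × C: 1 H each → 2
  1 × C: 3 H
  1 × C (aromatic): no H
  Total hydrogens = 20.
Molecular formula: C14H20

C14H20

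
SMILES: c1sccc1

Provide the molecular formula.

C4H4S

Heavy atoms from the SMILES: 4 C, 1 S.
Implicit hydrogens by atom environment:
  4 × C (aromatic): 1 H each → 4
  1 × S (aromatic): no H
  Total hydrogens = 4.
Molecular formula: C4H4S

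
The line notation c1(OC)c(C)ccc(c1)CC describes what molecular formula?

C10H14O

Heavy atoms from the SMILES: 10 C, 1 O.
Implicit hydrogens by atom environment:
  3 × C: 3 H each → 9
  3 × C (aromatic): 1 H each → 3
  3 × C (aromatic): no H
  1 × C: 2 H
  1 × O: no H
  Total hydrogens = 14.
Molecular formula: C10H14O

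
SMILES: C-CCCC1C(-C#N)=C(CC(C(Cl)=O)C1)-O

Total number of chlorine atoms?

1

The symbol for chlorine appears 1 time in the SMILES.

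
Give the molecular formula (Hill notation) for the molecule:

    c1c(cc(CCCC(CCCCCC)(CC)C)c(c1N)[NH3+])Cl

C19H34ClN2+

Heavy atoms from the SMILES: 19 C, 1 Cl, 2 N.
Implicit hydrogens by atom environment:
  9 × C: 2 H each → 18
  4 × C (aromatic): no H
  3 × C: 3 H each → 9
  2 × C (aromatic): 1 H each → 2
  1 × C: no H
  1 × Cl: no H
  1 × N (charge +1): 3 H
  1 × N: 2 H
  Total hydrogens = 34.
Net charge +1.
Molecular formula: C19H34ClN2+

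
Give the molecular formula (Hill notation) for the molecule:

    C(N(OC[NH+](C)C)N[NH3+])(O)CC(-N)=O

Heavy atoms from the SMILES: 6 C, 5 N, 3 O.
Implicit hydrogens by atom environment:
  2 × C: 3 H each → 6
  2 × C: 2 H each → 4
  2 × O: no H
  1 × C: 1 H
  1 × C: no H
  1 × N (charge +1): 3 H
  1 × N: 2 H
  1 × N: 1 H
  1 × N (charge +1): 1 H
  1 × N: no H
  1 × O: 1 H
  Total hydrogens = 19.
Net charge +2.
Molecular formula: [C6H19N5O3]2+

[C6H19N5O3]2+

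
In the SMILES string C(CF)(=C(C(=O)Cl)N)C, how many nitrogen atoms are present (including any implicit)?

The symbol for nitrogen appears 1 time in the SMILES.

1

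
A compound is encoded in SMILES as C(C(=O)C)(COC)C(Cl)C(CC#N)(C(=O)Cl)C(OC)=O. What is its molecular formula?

C12H15Cl2NO5

Heavy atoms from the SMILES: 12 C, 2 Cl, 1 N, 5 O.
Implicit hydrogens by atom environment:
  5 × C: no H
  5 × O: no H
  3 × C: 3 H each → 9
  2 × C: 2 H each → 4
  2 × C: 1 H each → 2
  2 × Cl: no H
  1 × N: no H
  Total hydrogens = 15.
Molecular formula: C12H15Cl2NO5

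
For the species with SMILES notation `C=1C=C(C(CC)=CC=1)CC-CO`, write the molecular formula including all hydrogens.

Heavy atoms from the SMILES: 11 C, 1 O.
Implicit hydrogens by atom environment:
  4 × C: 2 H each → 8
  4 × C (aromatic): 1 H each → 4
  2 × C (aromatic): no H
  1 × C: 3 H
  1 × O: 1 H
  Total hydrogens = 16.
Molecular formula: C11H16O

C11H16O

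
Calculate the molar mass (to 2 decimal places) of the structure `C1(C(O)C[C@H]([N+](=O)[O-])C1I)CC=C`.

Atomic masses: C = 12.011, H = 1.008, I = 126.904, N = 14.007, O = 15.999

Molecular formula: C8H12INO3.
M = 8×12.011 + 12×1.008 + 1×126.904 + 1×14.007 + 3×15.999 = 297.09 g/mol.

297.09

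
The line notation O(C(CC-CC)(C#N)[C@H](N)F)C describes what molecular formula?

C8H15FN2O

Heavy atoms from the SMILES: 8 C, 1 F, 2 N, 1 O.
Implicit hydrogens by atom environment:
  3 × C: 2 H each → 6
  2 × C: 3 H each → 6
  2 × C: no H
  1 × C: 1 H
  1 × F: no H
  1 × N: 2 H
  1 × N: no H
  1 × O: no H
  Total hydrogens = 15.
Molecular formula: C8H15FN2O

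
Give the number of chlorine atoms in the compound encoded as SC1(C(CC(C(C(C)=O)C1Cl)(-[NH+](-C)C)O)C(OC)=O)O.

1

The symbol for chlorine appears 1 time in the SMILES.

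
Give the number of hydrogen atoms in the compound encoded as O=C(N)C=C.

5

Hydrogens are implicit in SMILES; fill each atom to its normal valence:
  1 × C: 2 H
  1 × C: 1 H
  1 × C: no H
  1 × N: 2 H
  1 × O: no H
  Total hydrogens = 5.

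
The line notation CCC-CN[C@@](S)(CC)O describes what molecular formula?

C7H17NOS

Heavy atoms from the SMILES: 7 C, 1 N, 1 O, 1 S.
Implicit hydrogens by atom environment:
  4 × C: 2 H each → 8
  2 × C: 3 H each → 6
  1 × C: no H
  1 × N: 1 H
  1 × O: 1 H
  1 × S: 1 H
  Total hydrogens = 17.
Molecular formula: C7H17NOS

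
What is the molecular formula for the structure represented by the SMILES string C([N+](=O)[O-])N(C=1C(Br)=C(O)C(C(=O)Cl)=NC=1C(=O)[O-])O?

Heavy atoms from the SMILES: 1 Br, 8 C, 1 Cl, 3 N, 7 O.
Implicit hydrogens by atom environment:
  5 × C (aromatic): no H
  3 × O: no H
  2 × C: no H
  2 × O: 1 H each → 2
  2 × O (charge -1): no H
  1 × Br: no H
  1 × C: 2 H
  1 × Cl: no H
  1 × N (aromatic): no H
  1 × N: no H
  1 × N (charge +1): no H
  Total hydrogens = 4.
Net charge -1.
Molecular formula: C8H4BrClN3O7-

C8H4BrClN3O7-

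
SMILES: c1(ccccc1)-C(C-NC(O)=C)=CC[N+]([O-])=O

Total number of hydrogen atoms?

14

Hydrogens are implicit in SMILES; fill each atom to its normal valence:
  5 × C (aromatic): 1 H each → 5
  3 × C: 2 H each → 6
  2 × C: no H
  1 × C: 1 H
  1 × C (aromatic): no H
  1 × N: 1 H
  1 × N (charge +1): no H
  1 × O: 1 H
  1 × O: no H
  1 × O (charge -1): no H
  Total hydrogens = 14.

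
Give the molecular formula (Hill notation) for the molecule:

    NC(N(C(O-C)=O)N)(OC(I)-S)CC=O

Heavy atoms from the SMILES: 6 C, 1 I, 3 N, 4 O, 1 S.
Implicit hydrogens by atom environment:
  4 × O: no H
  2 × C: 1 H each → 2
  2 × C: no H
  2 × N: 2 H each → 4
  1 × C: 3 H
  1 × C: 2 H
  1 × I: no H
  1 × N: no H
  1 × S: 1 H
  Total hydrogens = 12.
Molecular formula: C6H12IN3O4S

C6H12IN3O4S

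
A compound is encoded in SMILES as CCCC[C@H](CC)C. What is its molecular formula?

C8H18

Heavy atoms from the SMILES: 8 C.
Implicit hydrogens by atom environment:
  4 × C: 2 H each → 8
  3 × C: 3 H each → 9
  1 × C: 1 H
  Total hydrogens = 18.
Molecular formula: C8H18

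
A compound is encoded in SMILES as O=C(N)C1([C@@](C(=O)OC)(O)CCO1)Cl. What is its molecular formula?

Heavy atoms from the SMILES: 7 C, 1 Cl, 1 N, 5 O.
Implicit hydrogens by atom environment:
  4 × C: no H
  4 × O: no H
  2 × C: 2 H each → 4
  1 × C: 3 H
  1 × Cl: no H
  1 × N: 2 H
  1 × O: 1 H
  Total hydrogens = 10.
Molecular formula: C7H10ClNO5

C7H10ClNO5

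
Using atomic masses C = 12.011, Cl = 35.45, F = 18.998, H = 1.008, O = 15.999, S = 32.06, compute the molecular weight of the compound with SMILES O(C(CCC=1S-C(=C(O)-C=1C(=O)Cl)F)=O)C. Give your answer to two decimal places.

266.67

Molecular formula: C9H8ClFO4S.
M = 9×12.011 + 1×35.45 + 1×18.998 + 8×1.008 + 4×15.999 + 1×32.06 = 266.67 g/mol.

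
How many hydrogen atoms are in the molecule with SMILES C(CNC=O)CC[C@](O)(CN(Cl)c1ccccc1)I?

18

Hydrogens are implicit in SMILES; fill each atom to its normal valence:
  5 × C: 2 H each → 10
  5 × C (aromatic): 1 H each → 5
  1 × C: 1 H
  1 × C: no H
  1 × C (aromatic): no H
  1 × Cl: no H
  1 × I: no H
  1 × N: 1 H
  1 × N: no H
  1 × O: 1 H
  1 × O: no H
  Total hydrogens = 18.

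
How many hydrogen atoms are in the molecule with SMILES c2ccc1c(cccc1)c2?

Hydrogens are implicit in SMILES; fill each atom to its normal valence:
  8 × C (aromatic): 1 H each → 8
  2 × C (aromatic): no H
  Total hydrogens = 8.

8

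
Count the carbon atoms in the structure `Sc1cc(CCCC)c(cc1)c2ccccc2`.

16

The symbol for carbon appears 16 times in the SMILES. Lowercase c denotes aromatic carbon and counts toward C.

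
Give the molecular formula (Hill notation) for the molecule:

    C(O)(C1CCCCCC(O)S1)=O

C8H14O3S

Heavy atoms from the SMILES: 8 C, 3 O, 1 S.
Implicit hydrogens by atom environment:
  5 × C: 2 H each → 10
  2 × C: 1 H each → 2
  2 × O: 1 H each → 2
  1 × C: no H
  1 × O: no H
  1 × S: no H
  Total hydrogens = 14.
Molecular formula: C8H14O3S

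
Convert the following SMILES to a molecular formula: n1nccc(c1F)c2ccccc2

Heavy atoms from the SMILES: 10 C, 1 F, 2 N.
Implicit hydrogens by atom environment:
  7 × C (aromatic): 1 H each → 7
  3 × C (aromatic): no H
  2 × N (aromatic): no H
  1 × F: no H
  Total hydrogens = 7.
Molecular formula: C10H7FN2

C10H7FN2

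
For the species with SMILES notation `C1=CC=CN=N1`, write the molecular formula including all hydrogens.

Heavy atoms from the SMILES: 4 C, 2 N.
Implicit hydrogens by atom environment:
  4 × C (aromatic): 1 H each → 4
  2 × N (aromatic): no H
  Total hydrogens = 4.
Molecular formula: C4H4N2

C4H4N2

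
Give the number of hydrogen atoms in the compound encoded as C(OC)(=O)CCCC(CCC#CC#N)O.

Hydrogens are implicit in SMILES; fill each atom to its normal valence:
  5 × C: 2 H each → 10
  4 × C: no H
  2 × O: no H
  1 × C: 3 H
  1 × C: 1 H
  1 × N: no H
  1 × O: 1 H
  Total hydrogens = 15.

15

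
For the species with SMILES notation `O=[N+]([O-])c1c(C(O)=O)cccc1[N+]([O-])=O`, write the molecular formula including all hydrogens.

Heavy atoms from the SMILES: 7 C, 2 N, 6 O.
Implicit hydrogens by atom environment:
  3 × C (aromatic): 1 H each → 3
  3 × C (aromatic): no H
  3 × O: no H
  2 × N (charge +1): no H
  2 × O (charge -1): no H
  1 × C: no H
  1 × O: 1 H
  Total hydrogens = 4.
Molecular formula: C7H4N2O6

C7H4N2O6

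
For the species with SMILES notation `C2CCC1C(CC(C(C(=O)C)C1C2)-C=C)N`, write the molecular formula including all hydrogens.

C14H23NO

Heavy atoms from the SMILES: 14 C, 1 N, 1 O.
Implicit hydrogens by atom environment:
  6 × C: 2 H each → 12
  6 × C: 1 H each → 6
  1 × C: 3 H
  1 × C: no H
  1 × N: 2 H
  1 × O: no H
  Total hydrogens = 23.
Molecular formula: C14H23NO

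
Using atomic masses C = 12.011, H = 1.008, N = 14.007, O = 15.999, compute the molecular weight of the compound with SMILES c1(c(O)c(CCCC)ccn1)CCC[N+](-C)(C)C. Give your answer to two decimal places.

Molecular formula: C15H27N2O+.
M = 15×12.011 + 27×1.008 + 2×14.007 + 1×15.999 = 251.39 g/mol.

251.39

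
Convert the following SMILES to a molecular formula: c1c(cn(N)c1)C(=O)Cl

C5H5ClN2O

Heavy atoms from the SMILES: 5 C, 1 Cl, 2 N, 1 O.
Implicit hydrogens by atom environment:
  3 × C (aromatic): 1 H each → 3
  1 × C (aromatic): no H
  1 × C: no H
  1 × Cl: no H
  1 × N: 2 H
  1 × N (aromatic): no H
  1 × O: no H
  Total hydrogens = 5.
Molecular formula: C5H5ClN2O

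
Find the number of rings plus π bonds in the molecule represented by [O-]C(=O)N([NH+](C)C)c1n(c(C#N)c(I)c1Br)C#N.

8

Molecular formula from the SMILES: C9H7BrIN5O2.
DoU = (2C + 2 + N − H − X)/2 = (2·9 + 2 + 5 − 7 − 2)/2 = 16/2 = 8.
(Structurally: 1 ring(s) + 7 π bond(s) = 8.)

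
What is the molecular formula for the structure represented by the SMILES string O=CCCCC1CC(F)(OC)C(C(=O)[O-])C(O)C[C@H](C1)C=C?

C16H24FO5-

Heavy atoms from the SMILES: 16 C, 1 F, 5 O.
Implicit hydrogens by atom environment:
  7 × C: 2 H each → 14
  6 × C: 1 H each → 6
  3 × O: no H
  2 × C: no H
  1 × C: 3 H
  1 × F: no H
  1 × O: 1 H
  1 × O (charge -1): no H
  Total hydrogens = 24.
Net charge -1.
Molecular formula: C16H24FO5-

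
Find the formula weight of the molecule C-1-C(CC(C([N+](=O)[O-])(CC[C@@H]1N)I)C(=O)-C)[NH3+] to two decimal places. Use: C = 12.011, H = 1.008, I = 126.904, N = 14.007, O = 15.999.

356.18

Molecular formula: C10H19IN3O3+.
M = 10×12.011 + 19×1.008 + 1×126.904 + 3×14.007 + 3×15.999 = 356.18 g/mol.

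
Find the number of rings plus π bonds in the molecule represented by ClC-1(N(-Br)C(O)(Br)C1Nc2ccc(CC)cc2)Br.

5

Molecular formula from the SMILES: C11H12Br3ClN2O.
DoU = (2C + 2 + N − H − X)/2 = (2·11 + 2 + 2 − 12 − 4)/2 = 10/2 = 5.
(Structurally: 2 ring(s) + 3 π bond(s) = 5.)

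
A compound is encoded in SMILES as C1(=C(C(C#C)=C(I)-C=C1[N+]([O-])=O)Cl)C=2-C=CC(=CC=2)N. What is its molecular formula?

Heavy atoms from the SMILES: 14 C, 1 Cl, 1 I, 2 N, 2 O.
Implicit hydrogens by atom environment:
  7 × C (aromatic): no H
  5 × C (aromatic): 1 H each → 5
  1 × C: 1 H
  1 × C: no H
  1 × Cl: no H
  1 × I: no H
  1 × N: 2 H
  1 × N (charge +1): no H
  1 × O: no H
  1 × O (charge -1): no H
  Total hydrogens = 8.
Molecular formula: C14H8ClIN2O2

C14H8ClIN2O2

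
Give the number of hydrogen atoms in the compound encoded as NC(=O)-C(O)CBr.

6

Hydrogens are implicit in SMILES; fill each atom to its normal valence:
  1 × Br: no H
  1 × C: 2 H
  1 × C: 1 H
  1 × C: no H
  1 × N: 2 H
  1 × O: 1 H
  1 × O: no H
  Total hydrogens = 6.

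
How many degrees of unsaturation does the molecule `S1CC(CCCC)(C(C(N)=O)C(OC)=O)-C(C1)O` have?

3

Molecular formula from the SMILES: C12H21NO4S.
DoU = (2C + 2 + N − H − X)/2 = (2·12 + 2 + 1 − 21 − 0)/2 = 6/2 = 3.
(Structurally: 1 ring(s) + 2 π bond(s) = 3.)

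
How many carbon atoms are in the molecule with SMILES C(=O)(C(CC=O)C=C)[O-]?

The symbol for carbon appears 6 times in the SMILES.

6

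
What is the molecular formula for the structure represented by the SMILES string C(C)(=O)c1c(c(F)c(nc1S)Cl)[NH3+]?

Heavy atoms from the SMILES: 7 C, 1 Cl, 1 F, 2 N, 1 O, 1 S.
Implicit hydrogens by atom environment:
  5 × C (aromatic): no H
  1 × C: 3 H
  1 × C: no H
  1 × Cl: no H
  1 × F: no H
  1 × N (charge +1): 3 H
  1 × N (aromatic): no H
  1 × O: no H
  1 × S: 1 H
  Total hydrogens = 7.
Net charge +1.
Molecular formula: C7H7ClFN2OS+

C7H7ClFN2OS+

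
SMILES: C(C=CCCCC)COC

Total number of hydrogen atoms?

Hydrogens are implicit in SMILES; fill each atom to its normal valence:
  5 × C: 2 H each → 10
  2 × C: 3 H each → 6
  2 × C: 1 H each → 2
  1 × O: no H
  Total hydrogens = 18.

18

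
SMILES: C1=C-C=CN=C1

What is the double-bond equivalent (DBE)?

4

Molecular formula from the SMILES: C5H5N.
DoU = (2C + 2 + N − H − X)/2 = (2·5 + 2 + 1 − 5 − 0)/2 = 8/2 = 4.
(Structurally: 1 ring(s) + 3 π bond(s) = 4.)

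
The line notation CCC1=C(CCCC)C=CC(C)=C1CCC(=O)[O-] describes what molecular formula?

Heavy atoms from the SMILES: 16 C, 2 O.
Implicit hydrogens by atom environment:
  6 × C: 2 H each → 12
  4 × C (aromatic): no H
  3 × C: 3 H each → 9
  2 × C (aromatic): 1 H each → 2
  1 × C: no H
  1 × O: no H
  1 × O (charge -1): no H
  Total hydrogens = 23.
Net charge -1.
Molecular formula: C16H23O2-

C16H23O2-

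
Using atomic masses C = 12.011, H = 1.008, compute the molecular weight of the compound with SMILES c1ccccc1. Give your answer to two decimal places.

Molecular formula: C6H6.
M = 6×12.011 + 6×1.008 = 78.11 g/mol.

78.11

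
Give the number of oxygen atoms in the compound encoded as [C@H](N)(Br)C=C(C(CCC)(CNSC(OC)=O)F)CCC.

2

The symbol for oxygen appears 2 times in the SMILES.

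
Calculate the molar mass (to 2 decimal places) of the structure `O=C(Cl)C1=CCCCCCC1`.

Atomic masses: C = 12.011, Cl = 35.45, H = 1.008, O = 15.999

172.65

Molecular formula: C9H13ClO.
M = 9×12.011 + 1×35.45 + 13×1.008 + 1×15.999 = 172.65 g/mol.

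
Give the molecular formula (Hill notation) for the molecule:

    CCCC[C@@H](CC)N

Heavy atoms from the SMILES: 7 C, 1 N.
Implicit hydrogens by atom environment:
  4 × C: 2 H each → 8
  2 × C: 3 H each → 6
  1 × C: 1 H
  1 × N: 2 H
  Total hydrogens = 17.
Molecular formula: C7H17N

C7H17N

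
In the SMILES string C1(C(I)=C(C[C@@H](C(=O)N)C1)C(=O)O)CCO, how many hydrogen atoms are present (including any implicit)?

14

Hydrogens are implicit in SMILES; fill each atom to its normal valence:
  4 × C: 2 H each → 8
  4 × C: no H
  2 × C: 1 H each → 2
  2 × O: 1 H each → 2
  2 × O: no H
  1 × I: no H
  1 × N: 2 H
  Total hydrogens = 14.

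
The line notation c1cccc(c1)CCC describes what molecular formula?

C9H12

Heavy atoms from the SMILES: 9 C.
Implicit hydrogens by atom environment:
  5 × C (aromatic): 1 H each → 5
  2 × C: 2 H each → 4
  1 × C: 3 H
  1 × C (aromatic): no H
  Total hydrogens = 12.
Molecular formula: C9H12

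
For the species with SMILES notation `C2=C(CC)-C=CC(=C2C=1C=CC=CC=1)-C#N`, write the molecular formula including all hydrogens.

C15H13N

Heavy atoms from the SMILES: 15 C, 1 N.
Implicit hydrogens by atom environment:
  8 × C (aromatic): 1 H each → 8
  4 × C (aromatic): no H
  1 × C: 3 H
  1 × C: 2 H
  1 × C: no H
  1 × N: no H
  Total hydrogens = 13.
Molecular formula: C15H13N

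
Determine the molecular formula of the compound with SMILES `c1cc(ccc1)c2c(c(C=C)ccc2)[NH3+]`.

C14H14N+

Heavy atoms from the SMILES: 14 C, 1 N.
Implicit hydrogens by atom environment:
  8 × C (aromatic): 1 H each → 8
  4 × C (aromatic): no H
  1 × C: 2 H
  1 × C: 1 H
  1 × N (charge +1): 3 H
  Total hydrogens = 14.
Net charge +1.
Molecular formula: C14H14N+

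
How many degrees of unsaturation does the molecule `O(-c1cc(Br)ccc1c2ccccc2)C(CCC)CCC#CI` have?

Molecular formula from the SMILES: C20H20BrIO.
DoU = (2C + 2 + N − H − X)/2 = (2·20 + 2 + 0 − 20 − 2)/2 = 20/2 = 10.
(Structurally: 2 ring(s) + 8 π bond(s) = 10.)

10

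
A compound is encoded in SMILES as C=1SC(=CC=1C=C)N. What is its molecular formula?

Heavy atoms from the SMILES: 6 C, 1 N, 1 S.
Implicit hydrogens by atom environment:
  2 × C (aromatic): 1 H each → 2
  2 × C (aromatic): no H
  1 × C: 2 H
  1 × C: 1 H
  1 × N: 2 H
  1 × S (aromatic): no H
  Total hydrogens = 7.
Molecular formula: C6H7NS

C6H7NS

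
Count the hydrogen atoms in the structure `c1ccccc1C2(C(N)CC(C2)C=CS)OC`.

Hydrogens are implicit in SMILES; fill each atom to its normal valence:
  5 × C (aromatic): 1 H each → 5
  4 × C: 1 H each → 4
  2 × C: 2 H each → 4
  1 × C: 3 H
  1 × C: no H
  1 × C (aromatic): no H
  1 × N: 2 H
  1 × O: no H
  1 × S: 1 H
  Total hydrogens = 19.

19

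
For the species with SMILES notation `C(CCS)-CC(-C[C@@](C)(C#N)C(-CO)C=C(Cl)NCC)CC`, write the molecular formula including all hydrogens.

C17H31ClN2OS

Heavy atoms from the SMILES: 17 C, 1 Cl, 2 N, 1 O, 1 S.
Implicit hydrogens by atom environment:
  8 × C: 2 H each → 16
  3 × C: 3 H each → 9
  3 × C: 1 H each → 3
  3 × C: no H
  1 × Cl: no H
  1 × N: 1 H
  1 × N: no H
  1 × O: 1 H
  1 × S: 1 H
  Total hydrogens = 31.
Molecular formula: C17H31ClN2OS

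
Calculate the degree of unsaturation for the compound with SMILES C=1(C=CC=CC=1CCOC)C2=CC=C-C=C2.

8

Molecular formula from the SMILES: C15H16O.
DoU = (2C + 2 + N − H − X)/2 = (2·15 + 2 + 0 − 16 − 0)/2 = 16/2 = 8.
(Structurally: 2 ring(s) + 6 π bond(s) = 8.)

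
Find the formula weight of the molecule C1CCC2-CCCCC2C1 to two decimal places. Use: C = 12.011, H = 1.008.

Molecular formula: C10H18.
M = 10×12.011 + 18×1.008 = 138.25 g/mol.

138.25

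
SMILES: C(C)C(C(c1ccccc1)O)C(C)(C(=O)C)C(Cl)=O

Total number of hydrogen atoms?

Hydrogens are implicit in SMILES; fill each atom to its normal valence:
  5 × C (aromatic): 1 H each → 5
  3 × C: 3 H each → 9
  3 × C: no H
  2 × C: 1 H each → 2
  2 × O: no H
  1 × C: 2 H
  1 × C (aromatic): no H
  1 × Cl: no H
  1 × O: 1 H
  Total hydrogens = 19.

19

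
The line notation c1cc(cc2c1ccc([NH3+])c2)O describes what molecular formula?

C10H10NO+

Heavy atoms from the SMILES: 10 C, 1 N, 1 O.
Implicit hydrogens by atom environment:
  6 × C (aromatic): 1 H each → 6
  4 × C (aromatic): no H
  1 × N (charge +1): 3 H
  1 × O: 1 H
  Total hydrogens = 10.
Net charge +1.
Molecular formula: C10H10NO+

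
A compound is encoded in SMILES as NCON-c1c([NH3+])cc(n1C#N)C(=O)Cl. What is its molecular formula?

C7H9ClN5O2+

Heavy atoms from the SMILES: 7 C, 1 Cl, 5 N, 2 O.
Implicit hydrogens by atom environment:
  3 × C (aromatic): no H
  2 × C: no H
  2 × O: no H
  1 × C: 2 H
  1 × C (aromatic): 1 H
  1 × Cl: no H
  1 × N (charge +1): 3 H
  1 × N: 2 H
  1 × N: 1 H
  1 × N (aromatic): no H
  1 × N: no H
  Total hydrogens = 9.
Net charge +1.
Molecular formula: C7H9ClN5O2+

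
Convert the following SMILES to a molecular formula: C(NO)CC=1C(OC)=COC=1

C7H11NO3

Heavy atoms from the SMILES: 7 C, 1 N, 3 O.
Implicit hydrogens by atom environment:
  2 × C: 2 H each → 4
  2 × C (aromatic): 1 H each → 2
  2 × C (aromatic): no H
  1 × C: 3 H
  1 × N: 1 H
  1 × O: 1 H
  1 × O (aromatic): no H
  1 × O: no H
  Total hydrogens = 11.
Molecular formula: C7H11NO3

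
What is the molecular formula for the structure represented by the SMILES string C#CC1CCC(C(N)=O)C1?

C8H11NO

Heavy atoms from the SMILES: 8 C, 1 N, 1 O.
Implicit hydrogens by atom environment:
  3 × C: 2 H each → 6
  3 × C: 1 H each → 3
  2 × C: no H
  1 × N: 2 H
  1 × O: no H
  Total hydrogens = 11.
Molecular formula: C8H11NO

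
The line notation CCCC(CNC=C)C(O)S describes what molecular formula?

Heavy atoms from the SMILES: 8 C, 1 N, 1 O, 1 S.
Implicit hydrogens by atom environment:
  4 × C: 2 H each → 8
  3 × C: 1 H each → 3
  1 × C: 3 H
  1 × N: 1 H
  1 × O: 1 H
  1 × S: 1 H
  Total hydrogens = 17.
Molecular formula: C8H17NOS

C8H17NOS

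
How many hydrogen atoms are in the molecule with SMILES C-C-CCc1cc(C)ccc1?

Hydrogens are implicit in SMILES; fill each atom to its normal valence:
  4 × C (aromatic): 1 H each → 4
  3 × C: 2 H each → 6
  2 × C: 3 H each → 6
  2 × C (aromatic): no H
  Total hydrogens = 16.

16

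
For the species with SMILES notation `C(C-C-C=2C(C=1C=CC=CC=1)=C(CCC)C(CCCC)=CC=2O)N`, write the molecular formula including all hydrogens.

Heavy atoms from the SMILES: 22 C, 1 N, 1 O.
Implicit hydrogens by atom environment:
  8 × C: 2 H each → 16
  6 × C (aromatic): 1 H each → 6
  6 × C (aromatic): no H
  2 × C: 3 H each → 6
  1 × N: 2 H
  1 × O: 1 H
  Total hydrogens = 31.
Molecular formula: C22H31NO

C22H31NO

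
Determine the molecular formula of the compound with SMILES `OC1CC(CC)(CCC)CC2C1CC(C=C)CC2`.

Heavy atoms from the SMILES: 17 C, 1 O.
Implicit hydrogens by atom environment:
  9 × C: 2 H each → 18
  5 × C: 1 H each → 5
  2 × C: 3 H each → 6
  1 × C: no H
  1 × O: 1 H
  Total hydrogens = 30.
Molecular formula: C17H30O

C17H30O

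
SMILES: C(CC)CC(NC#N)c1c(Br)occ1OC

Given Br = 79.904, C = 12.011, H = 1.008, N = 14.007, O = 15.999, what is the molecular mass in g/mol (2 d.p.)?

Molecular formula: C11H15BrN2O2.
M = 1×79.904 + 11×12.011 + 15×1.008 + 2×14.007 + 2×15.999 = 287.16 g/mol.

287.16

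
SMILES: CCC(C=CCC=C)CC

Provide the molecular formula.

C10H18

Heavy atoms from the SMILES: 10 C.
Implicit hydrogens by atom environment:
  4 × C: 2 H each → 8
  4 × C: 1 H each → 4
  2 × C: 3 H each → 6
  Total hydrogens = 18.
Molecular formula: C10H18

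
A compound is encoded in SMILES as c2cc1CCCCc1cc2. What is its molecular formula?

Heavy atoms from the SMILES: 10 C.
Implicit hydrogens by atom environment:
  4 × C: 2 H each → 8
  4 × C (aromatic): 1 H each → 4
  2 × C (aromatic): no H
  Total hydrogens = 12.
Molecular formula: C10H12

C10H12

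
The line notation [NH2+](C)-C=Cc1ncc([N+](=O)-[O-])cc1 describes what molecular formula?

Heavy atoms from the SMILES: 8 C, 3 N, 2 O.
Implicit hydrogens by atom environment:
  3 × C (aromatic): 1 H each → 3
  2 × C: 1 H each → 2
  2 × C (aromatic): no H
  1 × C: 3 H
  1 × N (charge +1): 2 H
  1 × N (aromatic): no H
  1 × N (charge +1): no H
  1 × O: no H
  1 × O (charge -1): no H
  Total hydrogens = 10.
Net charge +1.
Molecular formula: C8H10N3O2+

C8H10N3O2+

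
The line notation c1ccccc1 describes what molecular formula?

C6H6

Heavy atoms from the SMILES: 6 C.
Implicit hydrogens by atom environment:
  6 × C (aromatic): 1 H each → 6
  Total hydrogens = 6.
Molecular formula: C6H6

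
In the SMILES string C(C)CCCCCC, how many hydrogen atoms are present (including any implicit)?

Hydrogens are implicit in SMILES; fill each atom to its normal valence:
  6 × C: 2 H each → 12
  2 × C: 3 H each → 6
  Total hydrogens = 18.

18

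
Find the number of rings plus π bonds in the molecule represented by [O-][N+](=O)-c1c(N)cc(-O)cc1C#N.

7

Molecular formula from the SMILES: C7H5N3O3.
DoU = (2C + 2 + N − H − X)/2 = (2·7 + 2 + 3 − 5 − 0)/2 = 14/2 = 7.
(Structurally: 1 ring(s) + 6 π bond(s) = 7.)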